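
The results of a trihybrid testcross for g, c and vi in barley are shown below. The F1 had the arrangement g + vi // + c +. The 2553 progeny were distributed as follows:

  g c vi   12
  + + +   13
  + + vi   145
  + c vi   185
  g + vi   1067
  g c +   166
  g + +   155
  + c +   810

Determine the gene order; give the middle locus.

The two rarest classes, g c vi and + + +, are the double crossovers. Comparing them with the parentals, only the c allele has switched, so c is the middle locus and the order is g – c – vi.

c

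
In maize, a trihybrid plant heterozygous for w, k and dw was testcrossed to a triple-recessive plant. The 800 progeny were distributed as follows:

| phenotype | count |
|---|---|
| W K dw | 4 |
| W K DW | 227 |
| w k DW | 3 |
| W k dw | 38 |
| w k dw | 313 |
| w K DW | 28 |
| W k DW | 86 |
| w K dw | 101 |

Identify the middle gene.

dw

The two most frequent reciprocal classes, W K DW and w k dw, are the parental types, so the F1 was W K DW / w k dw.
The two rarest classes, W K dw and w k DW, are the double crossovers. Comparing them with the parentals, only the dw allele has switched, so dw is the middle locus and the order is k – dw – w.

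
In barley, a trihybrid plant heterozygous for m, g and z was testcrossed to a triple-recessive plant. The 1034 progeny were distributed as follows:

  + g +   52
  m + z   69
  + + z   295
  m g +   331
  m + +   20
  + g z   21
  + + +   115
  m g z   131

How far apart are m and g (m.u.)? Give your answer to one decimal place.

15.7 m.u.

The two most frequent reciprocal classes, m g + and + + z, are the parental types, so the F1 was m g + / + + z.
The two rarest classes, m + + and + g z, are the double crossovers. Comparing them with the parentals, only the g allele has switched, so g is the middle locus and the order is z – g – m.
Crossovers in the g–m interval produce the single-crossover classes + g + and m + z (52 + 69 = 121) plus the double crossovers (41).
RF(g–m) = (121 + 41) / 1034 = 162/1034 = 0.1567 → 15.7 m.u.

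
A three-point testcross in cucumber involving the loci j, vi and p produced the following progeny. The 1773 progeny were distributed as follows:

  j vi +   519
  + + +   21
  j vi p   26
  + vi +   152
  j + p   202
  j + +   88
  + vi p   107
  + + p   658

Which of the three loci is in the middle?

The two most frequent reciprocal classes, + + p and j vi +, are the parental types, so the F1 was + + p / j vi +.
The two rarest classes, + + + and j vi p, are the double crossovers. Comparing them with the parentals, only the p allele has switched, so p is the middle locus and the order is j – p – vi.

p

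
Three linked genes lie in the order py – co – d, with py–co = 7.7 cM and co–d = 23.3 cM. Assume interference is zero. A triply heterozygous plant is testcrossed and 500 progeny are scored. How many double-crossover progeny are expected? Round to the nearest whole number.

9

Map distances give recombination frequencies of 0.077 and 0.233 for the two intervals.
With no interference, expected double-crossover frequency = 0.077 × 0.233 = 0.01794.
Expected number = 0.01794 × 500 = 8.97 ≈ 9.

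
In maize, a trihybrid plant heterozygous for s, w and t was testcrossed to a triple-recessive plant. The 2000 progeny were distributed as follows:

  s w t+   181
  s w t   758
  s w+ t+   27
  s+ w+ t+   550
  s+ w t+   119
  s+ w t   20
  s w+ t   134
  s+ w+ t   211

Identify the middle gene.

s

The two most frequent reciprocal classes, s+ w+ t+ and s w t, are the parental types, so the F1 was s+ w+ t+ / s w t.
The two rarest classes, s w+ t+ and s+ w t, are the double crossovers. Comparing them with the parentals, only the s allele has switched, so s is the middle locus and the order is w – s – t.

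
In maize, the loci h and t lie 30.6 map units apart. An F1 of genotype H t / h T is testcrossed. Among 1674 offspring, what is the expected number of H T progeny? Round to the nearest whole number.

256

A map distance of 30.6 map units corresponds to a recombination frequency of 0.306.
The F1 is H t / h T, so H T is a recombinant gamete class with expected frequency r/2 = 0.306/2 = 0.1530.
Expected number = 0.1530 × 1674 = 256.12 ≈ 256.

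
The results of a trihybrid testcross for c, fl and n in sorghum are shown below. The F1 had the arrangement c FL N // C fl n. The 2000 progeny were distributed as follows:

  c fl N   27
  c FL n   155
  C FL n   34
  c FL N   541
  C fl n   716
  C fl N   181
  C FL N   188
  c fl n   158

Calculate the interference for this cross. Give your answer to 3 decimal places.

The two rarest classes, c fl N and C FL n, are the double crossovers. Comparing them with the parentals, only the fl allele has switched, so fl is the middle locus and the order is n – fl – c.
n–fl: (336 + 61)/2000 = 0.1985; fl–c: (346 + 61)/2000 = 0.2035.
Expected DCO frequency = 0.1985 × 0.2035 ≈ 0.04039; observed = 61/2000 ≈ 0.03050.
Coefficient of coincidence = 0.03050/0.04039 ≈ 0.755; interference = 1 − 0.755 = 0.245.

0.245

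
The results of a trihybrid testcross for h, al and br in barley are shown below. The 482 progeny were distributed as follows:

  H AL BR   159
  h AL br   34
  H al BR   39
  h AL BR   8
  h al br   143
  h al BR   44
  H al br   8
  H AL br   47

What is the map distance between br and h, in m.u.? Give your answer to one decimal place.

The two most frequent reciprocal classes, h al br and H AL BR, are the parental types, so the F1 was h al br / H AL BR.
The two rarest classes, H al br and h AL BR, are the double crossovers. Comparing them with the parentals, only the h allele has switched, so h is the middle locus and the order is br – h – al.
Crossovers in the br–h interval produce the single-crossover classes h al BR and H AL br (44 + 47 = 91) plus the double crossovers (16).
RF(br–h) = (91 + 16) / 482 = 107/482 = 0.2220 → 22.2 m.u.

22.2 m.u.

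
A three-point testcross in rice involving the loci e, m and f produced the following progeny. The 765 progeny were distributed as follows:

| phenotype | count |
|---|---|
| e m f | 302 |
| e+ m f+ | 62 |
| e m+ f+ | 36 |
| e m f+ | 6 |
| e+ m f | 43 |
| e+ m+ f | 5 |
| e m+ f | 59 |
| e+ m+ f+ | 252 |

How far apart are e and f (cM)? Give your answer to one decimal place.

11.8 cM

The two most frequent reciprocal classes, e m f and e+ m+ f+, are the parental types, so the F1 was e m f / e+ m+ f+.
The two rarest classes, e m f+ and e+ m+ f, are the double crossovers. Comparing them with the parentals, only the f allele has switched, so f is the middle locus and the order is e – f – m.
Crossovers in the e–f interval produce the single-crossover classes e+ m f and e m+ f+ (43 + 36 = 79) plus the double crossovers (11).
RF(e–f) = (79 + 11) / 765 = 90/765 = 0.1176 → 11.8 cM.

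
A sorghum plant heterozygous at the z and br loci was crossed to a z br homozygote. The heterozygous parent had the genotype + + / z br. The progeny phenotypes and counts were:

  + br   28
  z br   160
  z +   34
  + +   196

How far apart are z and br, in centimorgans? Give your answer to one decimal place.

The recombinant classes are + br and z +: 28 + 34 = 62.
Recombination frequency = 62/418 = 0.1483 ≈ 14.8%, i.e. 14.8 centimorgans.

14.8 centimorgans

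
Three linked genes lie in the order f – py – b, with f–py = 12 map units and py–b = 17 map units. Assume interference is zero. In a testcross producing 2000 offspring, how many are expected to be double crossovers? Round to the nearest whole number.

41

Map distances give recombination frequencies of 0.120 and 0.170 for the two intervals.
With no interference, expected double-crossover frequency = 0.120 × 0.170 = 0.02040.
Expected number = 0.02040 × 2000 = 40.80 ≈ 41.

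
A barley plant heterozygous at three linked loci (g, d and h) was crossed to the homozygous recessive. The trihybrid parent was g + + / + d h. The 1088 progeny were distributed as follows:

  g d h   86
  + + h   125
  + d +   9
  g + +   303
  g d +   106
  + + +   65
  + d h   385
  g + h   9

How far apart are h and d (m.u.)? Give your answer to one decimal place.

22.9 m.u.

The two rarest classes, g + h and + d +, are the double crossovers. Comparing them with the parentals, only the h allele has switched, so h is the middle locus and the order is d – h – g.
Crossovers in the d–h interval produce the single-crossover classes g d + and + + h (106 + 125 = 231) plus the double crossovers (18).
RF(d–h) = (231 + 18) / 1088 = 249/1088 = 0.2289 → 22.9 m.u.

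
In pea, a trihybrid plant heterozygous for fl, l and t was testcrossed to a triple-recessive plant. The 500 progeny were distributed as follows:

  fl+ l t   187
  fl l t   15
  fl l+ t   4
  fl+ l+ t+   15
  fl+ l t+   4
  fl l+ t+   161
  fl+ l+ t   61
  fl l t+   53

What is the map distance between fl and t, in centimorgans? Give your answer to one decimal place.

7.6 centimorgans

The two most frequent reciprocal classes, fl+ l t and fl l+ t+, are the parental types, so the F1 was fl+ l t / fl l+ t+.
The two rarest classes, fl+ l t+ and fl l+ t, are the double crossovers. Comparing them with the parentals, only the t allele has switched, so t is the middle locus and the order is l – t – fl.
Crossovers in the t–fl interval produce the single-crossover classes fl l t and fl+ l+ t+ (15 + 15 = 30) plus the double crossovers (8).
RF(t–fl) = (30 + 8) / 500 = 38/500 = 0.0760 → 7.6 centimorgans.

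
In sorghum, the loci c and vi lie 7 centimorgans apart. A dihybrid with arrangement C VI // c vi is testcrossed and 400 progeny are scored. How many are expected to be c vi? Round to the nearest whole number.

186

A map distance of 7 centimorgans corresponds to a recombination frequency of 0.070.
The F1 is C VI / c vi, so c vi is a parental gamete class with expected frequency (1 − r)/2 = 0.930/2 = 0.4650.
Expected number = 0.4650 × 400 = 186.00 ≈ 186.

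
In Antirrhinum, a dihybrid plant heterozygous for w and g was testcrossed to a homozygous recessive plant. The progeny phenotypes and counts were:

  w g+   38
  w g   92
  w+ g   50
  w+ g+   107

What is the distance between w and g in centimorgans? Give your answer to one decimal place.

30.7 centimorgans

The two most frequent classes, w+ g+ (107) and w g (92), are the parental types, so the F1 was w+ g+ / w g.
The recombinant classes are w+ g and w g+: 50 + 38 = 88.
Recombination frequency = 88/287 = 0.3066 ≈ 30.7%, i.e. 30.7 centimorgans.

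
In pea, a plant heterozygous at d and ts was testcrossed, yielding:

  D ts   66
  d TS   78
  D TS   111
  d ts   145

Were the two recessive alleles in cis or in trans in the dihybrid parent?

cis

The two most frequent classes are D TS (111) and d ts (145); these are the parental (non-recombinant) types.
So the F1 carried D TS on one chromosome and d ts on the other — the recessive alleles are on the same chromosome (cis / coupling).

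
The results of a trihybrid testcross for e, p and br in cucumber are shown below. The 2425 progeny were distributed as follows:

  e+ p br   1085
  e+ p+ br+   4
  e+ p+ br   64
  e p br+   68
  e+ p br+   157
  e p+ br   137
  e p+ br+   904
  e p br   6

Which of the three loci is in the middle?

The two most frequent reciprocal classes, e p+ br+ and e+ p br, are the parental types, so the F1 was e p+ br+ / e+ p br.
The two rarest classes, e+ p+ br+ and e p br, are the double crossovers. Comparing them with the parentals, only the e allele has switched, so e is the middle locus and the order is br – e – p.

e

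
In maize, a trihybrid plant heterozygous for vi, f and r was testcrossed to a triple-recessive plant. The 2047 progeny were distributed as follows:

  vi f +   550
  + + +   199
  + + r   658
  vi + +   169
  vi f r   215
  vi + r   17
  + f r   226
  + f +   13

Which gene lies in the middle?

vi

The two most frequent reciprocal classes, vi f + and + + r, are the parental types, so the F1 was vi f + / + + r.
The two rarest classes, + f + and vi + r, are the double crossovers. Comparing them with the parentals, only the vi allele has switched, so vi is the middle locus and the order is r – vi – f.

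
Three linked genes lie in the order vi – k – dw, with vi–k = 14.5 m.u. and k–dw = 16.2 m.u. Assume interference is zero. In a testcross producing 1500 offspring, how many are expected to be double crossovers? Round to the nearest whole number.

Map distances give recombination frequencies of 0.145 and 0.162 for the two intervals.
With no interference, expected double-crossover frequency = 0.145 × 0.162 = 0.02349.
Expected number = 0.02349 × 1500 = 35.23 ≈ 35.

35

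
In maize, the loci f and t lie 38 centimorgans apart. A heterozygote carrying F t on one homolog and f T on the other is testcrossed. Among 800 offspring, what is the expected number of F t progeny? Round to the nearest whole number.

A map distance of 38 centimorgans corresponds to a recombination frequency of 0.380.
The F1 is F t / f T, so F t is a parental gamete class with expected frequency (1 − r)/2 = 0.620/2 = 0.3100.
Expected number = 0.3100 × 800 = 248.00 ≈ 248.

248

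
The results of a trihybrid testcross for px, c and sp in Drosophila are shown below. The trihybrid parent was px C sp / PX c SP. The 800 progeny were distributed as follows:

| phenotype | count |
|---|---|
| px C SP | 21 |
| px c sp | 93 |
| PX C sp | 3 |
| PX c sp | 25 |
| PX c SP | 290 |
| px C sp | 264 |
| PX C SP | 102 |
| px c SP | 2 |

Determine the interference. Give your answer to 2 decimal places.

0.61

The two rarest classes, PX C sp and px c SP, are the double crossovers. Comparing them with the parentals, only the px allele has switched, so px is the middle locus and the order is sp – px – c.
sp–px: (46 + 5)/800 = 0.0638; px–c: (195 + 5)/800 = 0.2500.
Expected DCO frequency = 0.0638 × 0.2500 ≈ 0.01595; observed = 5/800 ≈ 0.00625.
Coefficient of coincidence = 0.00625/0.01595 ≈ 0.39; interference = 1 − 0.39 = 0.61.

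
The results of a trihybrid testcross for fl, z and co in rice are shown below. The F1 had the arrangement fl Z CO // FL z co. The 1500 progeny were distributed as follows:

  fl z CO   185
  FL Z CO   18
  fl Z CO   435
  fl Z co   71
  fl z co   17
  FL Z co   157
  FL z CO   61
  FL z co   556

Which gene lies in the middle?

The two rarest classes, FL Z CO and fl z co, are the double crossovers. Comparing them with the parentals, only the fl allele has switched, so fl is the middle locus and the order is co – fl – z.

fl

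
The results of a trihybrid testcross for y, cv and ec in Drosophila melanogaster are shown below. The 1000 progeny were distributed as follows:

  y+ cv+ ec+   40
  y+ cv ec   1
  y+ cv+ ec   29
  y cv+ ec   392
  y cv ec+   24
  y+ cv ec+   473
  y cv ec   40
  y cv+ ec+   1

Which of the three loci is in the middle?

ec

The two most frequent reciprocal classes, y+ cv ec+ and y cv+ ec, are the parental types, so the F1 was y+ cv ec+ / y cv+ ec.
The two rarest classes, y+ cv ec and y cv+ ec+, are the double crossovers. Comparing them with the parentals, only the ec allele has switched, so ec is the middle locus and the order is y – ec – cv.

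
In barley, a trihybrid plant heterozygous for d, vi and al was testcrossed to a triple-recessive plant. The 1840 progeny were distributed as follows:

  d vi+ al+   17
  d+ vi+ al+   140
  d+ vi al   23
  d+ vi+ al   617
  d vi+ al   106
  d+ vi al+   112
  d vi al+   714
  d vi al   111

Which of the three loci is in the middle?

The two most frequent reciprocal classes, d+ vi+ al and d vi al+, are the parental types, so the F1 was d+ vi+ al / d vi al+.
The two rarest classes, d+ vi al and d vi+ al+, are the double crossovers. Comparing them with the parentals, only the vi allele has switched, so vi is the middle locus and the order is d – vi – al.

vi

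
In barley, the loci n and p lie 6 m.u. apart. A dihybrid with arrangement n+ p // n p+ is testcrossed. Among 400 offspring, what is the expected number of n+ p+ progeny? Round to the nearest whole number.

A map distance of 6 m.u. corresponds to a recombination frequency of 0.060.
The F1 is n+ p / n p+, so n+ p+ is a recombinant gamete class with expected frequency r/2 = 0.060/2 = 0.0300.
Expected number = 0.0300 × 400 = 12.00 ≈ 12.

12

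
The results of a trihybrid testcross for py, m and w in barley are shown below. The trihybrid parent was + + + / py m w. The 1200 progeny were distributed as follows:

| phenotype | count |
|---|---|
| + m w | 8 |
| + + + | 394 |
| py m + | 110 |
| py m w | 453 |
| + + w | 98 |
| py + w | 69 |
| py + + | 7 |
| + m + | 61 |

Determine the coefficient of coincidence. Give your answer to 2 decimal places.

The two rarest classes, py + + and + m w, are the double crossovers. Comparing them with the parentals, only the py allele has switched, so py is the middle locus and the order is m – py – w.
m–py: (130 + 15)/1200 = 0.1208; py–w: (208 + 15)/1200 = 0.1858.
Expected DCO frequency = 0.1208 × 0.1858 ≈ 0.02244; observed = 15/1200 ≈ 0.01250.
Coefficient of coincidence = 0.01250/0.02244 ≈ 0.56.

0.56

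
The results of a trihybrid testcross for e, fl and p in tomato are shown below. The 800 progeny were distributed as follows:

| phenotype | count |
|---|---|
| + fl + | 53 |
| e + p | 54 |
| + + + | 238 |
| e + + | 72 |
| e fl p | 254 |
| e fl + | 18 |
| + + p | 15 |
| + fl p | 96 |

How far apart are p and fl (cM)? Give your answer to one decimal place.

The two most frequent reciprocal classes, e fl p and + + +, are the parental types, so the F1 was e fl p / + + +.
The two rarest classes, e fl + and + + p, are the double crossovers. Comparing them with the parentals, only the p allele has switched, so p is the middle locus and the order is fl – p – e.
Crossovers in the fl–p interval produce the single-crossover classes e + p and + fl + (54 + 53 = 107) plus the double crossovers (33).
RF(fl–p) = (107 + 33) / 800 = 140/800 = 0.1750 → 17.5 cM.

17.5 cM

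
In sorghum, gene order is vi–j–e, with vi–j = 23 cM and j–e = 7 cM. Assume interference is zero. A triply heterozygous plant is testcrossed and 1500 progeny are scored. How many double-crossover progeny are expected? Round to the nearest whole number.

24

Map distances give recombination frequencies of 0.230 and 0.070 for the two intervals.
With no interference, expected double-crossover frequency = 0.230 × 0.070 = 0.01610.
Expected number = 0.01610 × 1500 = 24.15 ≈ 24.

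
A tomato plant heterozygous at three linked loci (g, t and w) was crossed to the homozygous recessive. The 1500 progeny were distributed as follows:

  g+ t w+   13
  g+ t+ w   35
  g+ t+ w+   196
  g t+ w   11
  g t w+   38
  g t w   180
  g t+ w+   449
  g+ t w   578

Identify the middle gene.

w

The two most frequent reciprocal classes, g t+ w+ and g+ t w, are the parental types, so the F1 was g t+ w+ / g+ t w.
The two rarest classes, g t+ w and g+ t w+, are the double crossovers. Comparing them with the parentals, only the w allele has switched, so w is the middle locus and the order is t – w – g.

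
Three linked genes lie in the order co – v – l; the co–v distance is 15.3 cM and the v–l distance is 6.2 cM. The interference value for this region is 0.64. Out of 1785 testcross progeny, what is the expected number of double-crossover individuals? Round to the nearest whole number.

Map distances give recombination frequencies of 0.153 and 0.062 for the two intervals.
With interference 0.64 (so coincidence = 0.36), expected double-crossover frequency = 0.153 × 0.062 × 0.36 = 0.00341.
Expected number = 0.00341 × 1785 = 6.10 ≈ 6.

6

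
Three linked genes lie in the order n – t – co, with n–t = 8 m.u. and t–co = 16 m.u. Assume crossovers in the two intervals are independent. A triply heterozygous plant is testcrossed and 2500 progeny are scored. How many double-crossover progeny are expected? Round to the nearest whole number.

32

Map distances give recombination frequencies of 0.080 and 0.160 for the two intervals.
With no interference, expected double-crossover frequency = 0.080 × 0.160 = 0.01280.
Expected number = 0.01280 × 2500 = 32.00 ≈ 32.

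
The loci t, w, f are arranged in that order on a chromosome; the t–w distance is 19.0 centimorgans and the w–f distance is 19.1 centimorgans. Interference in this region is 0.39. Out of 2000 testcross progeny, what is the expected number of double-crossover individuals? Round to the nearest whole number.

44

Map distances give recombination frequencies of 0.190 and 0.191 for the two intervals.
With interference 0.39 (so coincidence = 0.61), expected double-crossover frequency = 0.190 × 0.191 × 0.61 = 0.02214.
Expected number = 0.02214 × 2000 = 44.27 ≈ 44.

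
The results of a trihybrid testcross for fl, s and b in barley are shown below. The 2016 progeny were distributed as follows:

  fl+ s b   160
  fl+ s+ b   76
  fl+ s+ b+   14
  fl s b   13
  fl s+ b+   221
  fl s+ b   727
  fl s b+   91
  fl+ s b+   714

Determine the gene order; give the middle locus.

s

The two most frequent reciprocal classes, fl s+ b and fl+ s b+, are the parental types, so the F1 was fl s+ b / fl+ s b+.
The two rarest classes, fl s b and fl+ s+ b+, are the double crossovers. Comparing them with the parentals, only the s allele has switched, so s is the middle locus and the order is fl – s – b.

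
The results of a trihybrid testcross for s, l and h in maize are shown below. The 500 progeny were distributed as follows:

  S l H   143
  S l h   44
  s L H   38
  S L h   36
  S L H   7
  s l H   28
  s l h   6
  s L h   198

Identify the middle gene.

The two most frequent reciprocal classes, S l H and s L h, are the parental types, so the F1 was S l H / s L h.
The two rarest classes, S L H and s l h, are the double crossovers. Comparing them with the parentals, only the l allele has switched, so l is the middle locus and the order is s – l – h.

l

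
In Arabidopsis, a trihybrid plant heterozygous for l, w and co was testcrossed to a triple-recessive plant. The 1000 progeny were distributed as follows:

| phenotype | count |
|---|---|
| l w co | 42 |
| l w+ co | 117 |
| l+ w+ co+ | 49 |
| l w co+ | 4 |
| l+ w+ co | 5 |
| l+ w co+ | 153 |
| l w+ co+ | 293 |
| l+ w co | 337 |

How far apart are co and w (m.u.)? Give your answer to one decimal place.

27.9 m.u.

The two most frequent reciprocal classes, l w+ co+ and l+ w co, are the parental types, so the F1 was l w+ co+ / l+ w co.
The two rarest classes, l w co+ and l+ w+ co, are the double crossovers. Comparing them with the parentals, only the w allele has switched, so w is the middle locus and the order is co – w – l.
Crossovers in the co–w interval produce the single-crossover classes l w+ co and l+ w co+ (117 + 153 = 270) plus the double crossovers (9).
RF(co–w) = (270 + 9) / 1000 = 279/1000 = 0.2790 → 27.9 m.u.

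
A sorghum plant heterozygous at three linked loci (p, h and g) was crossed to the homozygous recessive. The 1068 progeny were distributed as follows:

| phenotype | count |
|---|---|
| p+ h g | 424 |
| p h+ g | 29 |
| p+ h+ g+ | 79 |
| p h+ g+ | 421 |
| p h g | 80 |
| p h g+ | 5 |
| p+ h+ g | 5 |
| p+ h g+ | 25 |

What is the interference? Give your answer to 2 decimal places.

0.01

The two most frequent reciprocal classes, p h+ g+ and p+ h g, are the parental types, so the F1 was p h+ g+ / p+ h g.
The two rarest classes, p h g+ and p+ h+ g, are the double crossovers. Comparing them with the parentals, only the h allele has switched, so h is the middle locus and the order is g – h – p.
g–h: (54 + 10)/1068 = 0.0599; h–p: (159 + 10)/1068 = 0.1582.
Expected DCO frequency = 0.0599 × 0.1582 ≈ 0.00948; observed = 10/1068 ≈ 0.00936.
Coefficient of coincidence = 0.00936/0.00948 ≈ 0.99; interference = 1 − 0.99 = 0.01.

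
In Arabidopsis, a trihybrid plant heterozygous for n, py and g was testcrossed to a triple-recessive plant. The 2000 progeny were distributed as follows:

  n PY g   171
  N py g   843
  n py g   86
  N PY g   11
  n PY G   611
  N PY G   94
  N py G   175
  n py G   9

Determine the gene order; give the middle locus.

py

The two most frequent reciprocal classes, n PY G and N py g, are the parental types, so the F1 was n PY G / N py g.
The two rarest classes, n py G and N PY g, are the double crossovers. Comparing them with the parentals, only the py allele has switched, so py is the middle locus and the order is n – py – g.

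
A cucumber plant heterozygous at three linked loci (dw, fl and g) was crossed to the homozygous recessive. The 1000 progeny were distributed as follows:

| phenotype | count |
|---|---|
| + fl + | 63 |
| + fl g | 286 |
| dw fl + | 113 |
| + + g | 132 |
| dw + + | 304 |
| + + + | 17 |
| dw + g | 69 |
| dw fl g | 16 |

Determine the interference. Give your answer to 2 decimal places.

0.28

The two most frequent reciprocal classes, + fl g and dw + +, are the parental types, so the F1 was + fl g / dw + +.
The two rarest classes, dw fl g and + + +, are the double crossovers. Comparing them with the parentals, only the dw allele has switched, so dw is the middle locus and the order is g – dw – fl.
g–dw: (132 + 33)/1000 = 0.1650; dw–fl: (245 + 33)/1000 = 0.2780.
Expected DCO frequency = 0.1650 × 0.2780 ≈ 0.04587; observed = 33/1000 ≈ 0.03300.
Coefficient of coincidence = 0.03300/0.04587 ≈ 0.72; interference = 1 − 0.72 = 0.28.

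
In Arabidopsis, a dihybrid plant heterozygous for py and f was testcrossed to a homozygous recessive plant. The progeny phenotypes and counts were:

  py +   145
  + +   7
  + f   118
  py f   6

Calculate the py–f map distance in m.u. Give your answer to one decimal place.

4.7 m.u.

The two most frequent classes, + f (118) and py + (145), are the parental types, so the F1 was + f / py +.
The recombinant classes are + + and py f: 7 + 6 = 13.
Recombination frequency = 13/276 = 0.0471 ≈ 4.7%, i.e. 4.7 m.u.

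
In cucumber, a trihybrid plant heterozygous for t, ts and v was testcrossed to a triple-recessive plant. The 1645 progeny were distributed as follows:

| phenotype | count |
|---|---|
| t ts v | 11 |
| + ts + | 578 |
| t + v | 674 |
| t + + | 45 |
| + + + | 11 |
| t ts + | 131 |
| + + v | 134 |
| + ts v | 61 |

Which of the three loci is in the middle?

The two most frequent reciprocal classes, + ts + and t + v, are the parental types, so the F1 was + ts + / t + v.
The two rarest classes, + + + and t ts v, are the double crossovers. Comparing them with the parentals, only the ts allele has switched, so ts is the middle locus and the order is v – ts – t.

ts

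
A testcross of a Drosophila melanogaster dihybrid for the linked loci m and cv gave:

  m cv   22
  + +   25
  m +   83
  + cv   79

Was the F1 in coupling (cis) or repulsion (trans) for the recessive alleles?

The two most frequent classes are + cv (79) and m + (83); these are the parental (non-recombinant) types.
So the F1 carried + cv on one chromosome and m + on the other — the recessive alleles are on opposite chromosomes (trans / repulsion).

trans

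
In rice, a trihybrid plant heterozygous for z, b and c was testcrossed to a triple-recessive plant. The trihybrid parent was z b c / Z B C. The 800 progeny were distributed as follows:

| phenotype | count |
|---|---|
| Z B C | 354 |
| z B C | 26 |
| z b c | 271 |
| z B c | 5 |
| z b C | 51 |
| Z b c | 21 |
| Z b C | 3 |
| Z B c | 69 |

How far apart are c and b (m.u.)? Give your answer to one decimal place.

16.0 m.u.

The two rarest classes, z B c and Z b C, are the double crossovers. Comparing them with the parentals, only the b allele has switched, so b is the middle locus and the order is z – b – c.
Crossovers in the b–c interval produce the single-crossover classes z b C and Z B c (51 + 69 = 120) plus the double crossovers (8).
RF(b–c) = (120 + 8) / 800 = 128/800 = 0.1600 → 16.0 m.u.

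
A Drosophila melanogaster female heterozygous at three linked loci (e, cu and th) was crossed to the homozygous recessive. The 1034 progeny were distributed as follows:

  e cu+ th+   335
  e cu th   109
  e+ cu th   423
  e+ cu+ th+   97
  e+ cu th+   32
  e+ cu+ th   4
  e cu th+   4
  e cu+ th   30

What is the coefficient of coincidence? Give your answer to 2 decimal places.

The two most frequent reciprocal classes, e+ cu th and e cu+ th+, are the parental types, so the F1 was e+ cu th / e cu+ th+.
The two rarest classes, e+ cu+ th and e cu th+, are the double crossovers. Comparing them with the parentals, only the cu allele has switched, so cu is the middle locus and the order is e – cu – th.
e–cu: (206 + 8)/1034 = 0.2070; cu–th: (62 + 8)/1034 = 0.0677.
Expected DCO frequency = 0.2070 × 0.0677 ≈ 0.01401; observed = 8/1034 ≈ 0.00774.
Coefficient of coincidence = 0.00774/0.01401 ≈ 0.55.

0.55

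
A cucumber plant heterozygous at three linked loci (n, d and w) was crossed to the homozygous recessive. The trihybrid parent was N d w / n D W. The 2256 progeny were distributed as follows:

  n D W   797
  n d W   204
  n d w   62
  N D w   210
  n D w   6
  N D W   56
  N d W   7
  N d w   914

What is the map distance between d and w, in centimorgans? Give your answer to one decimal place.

The two rarest classes, N d W and n D w, are the double crossovers. Comparing them with the parentals, only the w allele has switched, so w is the middle locus and the order is d – w – n.
Crossovers in the d–w interval produce the single-crossover classes N D w and n d W (210 + 204 = 414) plus the double crossovers (13).
RF(d–w) = (414 + 13) / 2256 = 427/2256 = 0.1893 → 18.9 centimorgans.

18.9 centimorgans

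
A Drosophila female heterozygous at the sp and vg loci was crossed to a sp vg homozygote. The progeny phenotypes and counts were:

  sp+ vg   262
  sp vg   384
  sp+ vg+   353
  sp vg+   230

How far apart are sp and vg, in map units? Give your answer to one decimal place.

The two most frequent classes, sp+ vg+ (353) and sp vg (384), are the parental types, so the F1 was sp+ vg+ / sp vg.
The recombinant classes are sp+ vg and sp vg+: 262 + 230 = 492.
Recombination frequency = 492/1229 = 0.4003 ≈ 40.0%, i.e. 40.0 map units.

40.0 map units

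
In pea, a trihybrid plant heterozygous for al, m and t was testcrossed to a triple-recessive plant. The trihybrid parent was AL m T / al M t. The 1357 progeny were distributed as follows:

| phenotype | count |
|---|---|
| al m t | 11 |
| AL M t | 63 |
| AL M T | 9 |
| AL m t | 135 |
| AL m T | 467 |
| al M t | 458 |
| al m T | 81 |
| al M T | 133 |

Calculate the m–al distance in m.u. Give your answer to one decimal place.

The two rarest classes, AL M T and al m t, are the double crossovers. Comparing them with the parentals, only the m allele has switched, so m is the middle locus and the order is t – m – al.
Crossovers in the m–al interval produce the single-crossover classes al m T and AL M t (81 + 63 = 144) plus the double crossovers (20).
RF(m–al) = (144 + 20) / 1357 = 164/1357 = 0.1209 → 12.1 m.u.

12.1 m.u.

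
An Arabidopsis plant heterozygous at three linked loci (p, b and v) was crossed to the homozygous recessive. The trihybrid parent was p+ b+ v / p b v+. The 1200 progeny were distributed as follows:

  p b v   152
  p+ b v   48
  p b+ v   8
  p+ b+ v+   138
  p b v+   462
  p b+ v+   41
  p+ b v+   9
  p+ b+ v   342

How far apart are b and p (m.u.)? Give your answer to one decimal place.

The two rarest classes, p b+ v and p+ b v+, are the double crossovers. Comparing them with the parentals, only the p allele has switched, so p is the middle locus and the order is b – p – v.
Crossovers in the b–p interval produce the single-crossover classes p+ b v and p b+ v+ (48 + 41 = 89) plus the double crossovers (17).
RF(b–p) = (89 + 17) / 1200 = 106/1200 = 0.0883 → 8.8 m.u.

8.8 m.u.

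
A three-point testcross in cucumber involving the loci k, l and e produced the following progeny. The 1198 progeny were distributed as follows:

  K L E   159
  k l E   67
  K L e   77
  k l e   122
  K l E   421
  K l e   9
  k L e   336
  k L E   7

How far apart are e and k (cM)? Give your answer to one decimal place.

The two most frequent reciprocal classes, K l E and k L e, are the parental types, so the F1 was K l E / k L e.
The two rarest classes, K l e and k L E, are the double crossovers. Comparing them with the parentals, only the e allele has switched, so e is the middle locus and the order is l – e – k.
Crossovers in the e–k interval produce the single-crossover classes k l E and K L e (67 + 77 = 144) plus the double crossovers (16).
RF(e–k) = (144 + 16) / 1198 = 160/1198 = 0.1336 → 13.4 cM.

13.4 cM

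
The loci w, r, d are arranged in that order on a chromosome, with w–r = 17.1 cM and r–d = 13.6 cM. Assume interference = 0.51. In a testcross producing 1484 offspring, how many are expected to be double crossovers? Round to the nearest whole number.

Map distances give recombination frequencies of 0.171 and 0.136 for the two intervals.
With interference 0.51 (so coincidence = 0.49), expected double-crossover frequency = 0.171 × 0.136 × 0.49 = 0.01140.
Expected number = 0.01140 × 1484 = 16.91 ≈ 17.

17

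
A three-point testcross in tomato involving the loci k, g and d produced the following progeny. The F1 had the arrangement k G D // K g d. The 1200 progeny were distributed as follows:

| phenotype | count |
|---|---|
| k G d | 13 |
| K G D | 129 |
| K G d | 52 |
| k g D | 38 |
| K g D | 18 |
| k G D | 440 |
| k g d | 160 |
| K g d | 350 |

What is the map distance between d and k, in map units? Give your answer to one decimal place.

26.7 map units

The two rarest classes, k G d and K g D, are the double crossovers. Comparing them with the parentals, only the d allele has switched, so d is the middle locus and the order is k – d – g.
Crossovers in the k–d interval produce the single-crossover classes K G D and k g d (129 + 160 = 289) plus the double crossovers (31).
RF(k–d) = (289 + 31) / 1200 = 320/1200 = 0.2667 → 26.7 map units.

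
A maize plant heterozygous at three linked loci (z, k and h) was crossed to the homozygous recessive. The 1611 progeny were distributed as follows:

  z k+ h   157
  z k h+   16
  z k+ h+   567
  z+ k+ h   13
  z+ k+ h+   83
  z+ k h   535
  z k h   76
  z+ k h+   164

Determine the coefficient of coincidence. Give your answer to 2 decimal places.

The two most frequent reciprocal classes, z k+ h+ and z+ k h, are the parental types, so the F1 was z k+ h+ / z+ k h.
The two rarest classes, z k h+ and z+ k+ h, are the double crossovers. Comparing them with the parentals, only the k allele has switched, so k is the middle locus and the order is h – k – z.
h–k: (321 + 29)/1611 = 0.2173; k–z: (159 + 29)/1611 = 0.1167.
Expected DCO frequency = 0.2173 × 0.1167 ≈ 0.02536; observed = 29/1611 ≈ 0.01800.
Coefficient of coincidence = 0.01800/0.02536 ≈ 0.71.

0.71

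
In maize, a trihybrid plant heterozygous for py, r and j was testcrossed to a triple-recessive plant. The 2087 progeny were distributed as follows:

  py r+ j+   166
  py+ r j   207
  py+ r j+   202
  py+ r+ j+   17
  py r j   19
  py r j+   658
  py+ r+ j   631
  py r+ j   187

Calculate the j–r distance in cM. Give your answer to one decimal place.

The two most frequent reciprocal classes, py r j+ and py+ r+ j, are the parental types, so the F1 was py r j+ / py+ r+ j.
The two rarest classes, py r j and py+ r+ j+, are the double crossovers. Comparing them with the parentals, only the j allele has switched, so j is the middle locus and the order is r – j – py.
Crossovers in the r–j interval produce the single-crossover classes py r+ j+ and py+ r j (166 + 207 = 373) plus the double crossovers (36).
RF(r–j) = (373 + 36) / 2087 = 409/2087 = 0.1960 → 19.6 cM.

19.6 cM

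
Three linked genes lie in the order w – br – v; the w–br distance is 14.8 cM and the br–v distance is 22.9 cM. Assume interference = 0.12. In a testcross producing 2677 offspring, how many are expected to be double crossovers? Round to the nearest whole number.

80

Map distances give recombination frequencies of 0.148 and 0.229 for the two intervals.
With interference 0.12 (so coincidence = 0.88), expected double-crossover frequency = 0.148 × 0.229 × 0.88 = 0.02982.
Expected number = 0.02982 × 2677 = 79.84 ≈ 80.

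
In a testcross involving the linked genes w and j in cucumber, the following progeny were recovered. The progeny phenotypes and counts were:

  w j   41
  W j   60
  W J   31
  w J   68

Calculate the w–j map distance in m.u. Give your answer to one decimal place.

The two most frequent classes, W j (60) and w J (68), are the parental types, so the F1 was W j / w J.
The recombinant classes are W J and w j: 31 + 41 = 72.
Recombination frequency = 72/200 = 0.3600 ≈ 36.0%, i.e. 36.0 m.u.

36.0 m.u.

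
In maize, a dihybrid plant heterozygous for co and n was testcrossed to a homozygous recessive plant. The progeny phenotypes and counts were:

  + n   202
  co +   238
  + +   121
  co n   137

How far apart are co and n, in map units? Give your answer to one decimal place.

The two most frequent classes, + n (202) and co + (238), are the parental types, so the F1 was + n / co +.
The recombinant classes are + + and co n: 121 + 137 = 258.
Recombination frequency = 258/698 = 0.3696 ≈ 37.0%, i.e. 37.0 map units.

37.0 map units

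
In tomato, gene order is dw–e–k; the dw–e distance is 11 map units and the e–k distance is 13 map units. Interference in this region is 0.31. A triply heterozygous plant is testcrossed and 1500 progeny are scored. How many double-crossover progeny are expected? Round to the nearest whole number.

15

Map distances give recombination frequencies of 0.110 and 0.130 for the two intervals.
With interference 0.31 (so coincidence = 0.69), expected double-crossover frequency = 0.110 × 0.130 × 0.69 = 0.00987.
Expected number = 0.00987 × 1500 = 14.80 ≈ 15.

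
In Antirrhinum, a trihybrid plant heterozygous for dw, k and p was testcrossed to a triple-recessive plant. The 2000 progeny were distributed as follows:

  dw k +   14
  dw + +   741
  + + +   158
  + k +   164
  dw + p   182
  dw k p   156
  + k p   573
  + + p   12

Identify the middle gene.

The two most frequent reciprocal classes, dw + + and + k p, are the parental types, so the F1 was dw + + / + k p.
The two rarest classes, dw k + and + + p, are the double crossovers. Comparing them with the parentals, only the k allele has switched, so k is the middle locus and the order is dw – k – p.

k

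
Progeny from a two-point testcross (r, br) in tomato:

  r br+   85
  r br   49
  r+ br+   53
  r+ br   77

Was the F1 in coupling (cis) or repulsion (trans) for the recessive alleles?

trans

The two most frequent classes are r+ br (77) and r br+ (85); these are the parental (non-recombinant) types.
So the F1 carried r+ br on one chromosome and r br+ on the other — the recessive alleles are on opposite chromosomes (trans / repulsion).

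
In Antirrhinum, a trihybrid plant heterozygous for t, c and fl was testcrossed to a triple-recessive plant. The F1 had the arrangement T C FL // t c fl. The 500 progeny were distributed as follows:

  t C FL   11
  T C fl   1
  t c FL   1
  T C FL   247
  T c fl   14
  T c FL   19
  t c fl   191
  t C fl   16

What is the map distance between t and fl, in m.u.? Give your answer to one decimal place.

5.4 m.u.

The two rarest classes, T C fl and t c FL, are the double crossovers. Comparing them with the parentals, only the fl allele has switched, so fl is the middle locus and the order is t – fl – c.
Crossovers in the t–fl interval produce the single-crossover classes t C FL and T c fl (11 + 14 = 25) plus the double crossovers (2).
RF(t–fl) = (25 + 2) / 500 = 27/500 = 0.0540 → 5.4 m.u.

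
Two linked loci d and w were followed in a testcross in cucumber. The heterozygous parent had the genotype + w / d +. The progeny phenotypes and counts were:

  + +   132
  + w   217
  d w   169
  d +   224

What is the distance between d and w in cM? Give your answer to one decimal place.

40.6 cM

The recombinant classes are + + and d w: 132 + 169 = 301.
Recombination frequency = 301/742 = 0.4057 ≈ 40.6%, i.e. 40.6 cM.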